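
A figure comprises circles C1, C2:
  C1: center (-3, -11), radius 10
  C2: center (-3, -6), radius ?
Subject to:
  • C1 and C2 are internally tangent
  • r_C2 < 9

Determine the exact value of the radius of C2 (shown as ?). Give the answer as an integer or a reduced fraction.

1. [int C1,C2]  r_C2² − 20r_C2 + 75 = 0  ⇒  r_C2 = 5 or 15
2. given r_C2 < 9: keep 5

5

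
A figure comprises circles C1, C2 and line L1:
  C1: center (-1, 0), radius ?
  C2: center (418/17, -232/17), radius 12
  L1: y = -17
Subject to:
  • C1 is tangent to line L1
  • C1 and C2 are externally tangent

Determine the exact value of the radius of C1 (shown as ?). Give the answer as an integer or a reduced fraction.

1. [C1‖L1]  r_C1² − 289 = 0  ⇒  r_C1 = 17 (r>0 drops 1)
2. [ext C1·C2]  r_C1² + 24r_C1 − 697 = 0  ⇒  r_C1 = 17 (r>0 drops 1)

17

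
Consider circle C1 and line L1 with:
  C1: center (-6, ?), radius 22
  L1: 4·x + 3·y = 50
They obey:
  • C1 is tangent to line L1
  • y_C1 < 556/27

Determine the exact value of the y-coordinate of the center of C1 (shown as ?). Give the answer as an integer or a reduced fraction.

1. [C1‖L1]  y_C1² − (148/3)y_C1 − 736 = 0  ⇒  y_C1 = -12 or 184/3
2. given y_C1 < 556/27: keep -12

-12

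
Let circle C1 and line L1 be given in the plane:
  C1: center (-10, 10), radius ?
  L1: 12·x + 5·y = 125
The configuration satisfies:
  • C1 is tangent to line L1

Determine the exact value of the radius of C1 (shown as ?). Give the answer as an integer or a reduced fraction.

1. [C1‖L1]  r_C1² − 225 = 0  ⇒  r_C1 = 15 (r>0 drops 1)

15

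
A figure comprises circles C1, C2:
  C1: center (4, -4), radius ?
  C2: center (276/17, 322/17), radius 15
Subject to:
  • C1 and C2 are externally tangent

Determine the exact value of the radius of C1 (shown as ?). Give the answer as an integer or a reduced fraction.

1. [ext C1·C2]  r_C1² + 30r_C1 − 451 = 0  ⇒  r_C1 = 11 (r>0 drops 1)

11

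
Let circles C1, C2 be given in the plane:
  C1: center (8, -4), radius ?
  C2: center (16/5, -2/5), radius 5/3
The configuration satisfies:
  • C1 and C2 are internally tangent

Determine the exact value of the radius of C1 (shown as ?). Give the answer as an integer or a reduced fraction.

23/3

1. [int C1,C2]  r_C1² − (10/3)r_C1 − 299/9 = 0  ⇒  r_C1 = 23/3 (r>0 drops 1)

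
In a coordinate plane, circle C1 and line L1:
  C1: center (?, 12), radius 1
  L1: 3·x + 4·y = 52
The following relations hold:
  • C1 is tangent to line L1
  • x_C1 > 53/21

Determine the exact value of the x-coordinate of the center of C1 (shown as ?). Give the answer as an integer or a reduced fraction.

1. [C1‖L1]  x_C1² − (8/3)x_C1 − 1 = 0  ⇒  x_C1 = -1/3 or 3
2. given x_C1 > 53/21: keep 3

3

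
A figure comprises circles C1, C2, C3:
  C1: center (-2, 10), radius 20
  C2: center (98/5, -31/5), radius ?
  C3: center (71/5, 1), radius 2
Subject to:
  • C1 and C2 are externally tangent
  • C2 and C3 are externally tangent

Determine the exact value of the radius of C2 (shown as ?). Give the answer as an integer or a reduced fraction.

7

1. [ext C1·C2]  r_C2² + 40r_C2 − 329 = 0  ⇒  r_C2 = 7 (r>0 drops 1)
2. [ext C2·C3]  r_C2² + 4r_C2 − 77 = 0  ⇒  r_C2 = 7 (r>0 drops 1)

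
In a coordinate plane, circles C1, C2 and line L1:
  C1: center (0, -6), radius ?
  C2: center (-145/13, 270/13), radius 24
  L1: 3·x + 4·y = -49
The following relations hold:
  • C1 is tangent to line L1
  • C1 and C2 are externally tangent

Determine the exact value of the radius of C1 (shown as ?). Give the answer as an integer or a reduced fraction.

5

1. [C1‖L1]  r_C1² − 25 = 0  ⇒  r_C1 = 5 (r>0 drops 1)
2. [ext C1·C2]  r_C1² + 48r_C1 − 265 = 0  ⇒  r_C1 = 5 (r>0 drops 1)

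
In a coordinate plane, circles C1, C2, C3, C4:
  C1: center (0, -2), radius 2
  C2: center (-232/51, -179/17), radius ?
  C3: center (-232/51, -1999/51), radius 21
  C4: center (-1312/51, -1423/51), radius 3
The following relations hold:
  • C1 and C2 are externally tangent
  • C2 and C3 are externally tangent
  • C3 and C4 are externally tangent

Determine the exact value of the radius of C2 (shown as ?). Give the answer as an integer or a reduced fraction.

23/3

1. [ext C1·C2]  r_C2² + 4r_C2 − 805/9 = 0  ⇒  r_C2 = 23/3 (r>0 drops 1)
2. [ext C2·C3]  r_C2² + 42r_C2 − 3427/9 = 0  ⇒  r_C2 = 23/3 (r>0 drops 1)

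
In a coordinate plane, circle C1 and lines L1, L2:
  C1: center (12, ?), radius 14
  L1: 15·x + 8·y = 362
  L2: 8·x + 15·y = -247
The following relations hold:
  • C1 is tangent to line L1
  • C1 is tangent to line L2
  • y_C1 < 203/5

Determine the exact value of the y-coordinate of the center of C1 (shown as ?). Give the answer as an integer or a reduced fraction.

1. [C1‖L1]  y_C1² − (91/2)y_C1 − 735/2 = 0  ⇒  y_C1 = -7 or 105/2
2. [C1‖L2]  y_C1² + (686/15)y_C1 + 4067/15 = 0  ⇒  y_C1 = -581/15 or -7

-7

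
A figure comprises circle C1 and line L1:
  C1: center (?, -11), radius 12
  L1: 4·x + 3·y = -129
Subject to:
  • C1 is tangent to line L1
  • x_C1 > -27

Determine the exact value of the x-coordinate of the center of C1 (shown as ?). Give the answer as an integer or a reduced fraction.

-9

1. [C1‖L1]  x_C1² + 48x_C1 + 351 = 0  ⇒  x_C1 = -39 or -9
2. given x_C1 > -27: keep -9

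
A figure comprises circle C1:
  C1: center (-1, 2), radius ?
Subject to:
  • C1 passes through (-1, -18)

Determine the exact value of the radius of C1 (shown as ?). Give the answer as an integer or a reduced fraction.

1. [C1∋P]  r_C1² − 400 = 0  ⇒  r_C1 = 20 (r>0 drops 1)

20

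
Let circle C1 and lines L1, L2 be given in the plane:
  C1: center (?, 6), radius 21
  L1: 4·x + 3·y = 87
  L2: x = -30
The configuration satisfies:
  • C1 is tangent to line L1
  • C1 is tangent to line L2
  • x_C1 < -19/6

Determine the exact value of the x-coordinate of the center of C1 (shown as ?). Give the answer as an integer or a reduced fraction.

1. [C1‖L1]  x_C1² − (69/2)x_C1 − 783/2 = 0  ⇒  x_C1 = -9 or 87/2
2. [C1‖L2]  x_C1² + 60x_C1 + 459 = 0  ⇒  x_C1 = -51 or -9

-9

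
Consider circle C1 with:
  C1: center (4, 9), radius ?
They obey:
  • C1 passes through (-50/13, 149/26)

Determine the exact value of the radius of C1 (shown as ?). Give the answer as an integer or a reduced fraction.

17/2

1. [C1∋P]  r_C1² − 289/4 = 0  ⇒  r_C1 = 17/2 (r>0 drops 1)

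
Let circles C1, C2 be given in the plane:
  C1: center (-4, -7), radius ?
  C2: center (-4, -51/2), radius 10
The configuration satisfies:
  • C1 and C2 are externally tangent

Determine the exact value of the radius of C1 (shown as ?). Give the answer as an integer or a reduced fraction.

1. [ext C1·C2]  r_C1² + 20r_C1 − 969/4 = 0  ⇒  r_C1 = 17/2 (r>0 drops 1)

17/2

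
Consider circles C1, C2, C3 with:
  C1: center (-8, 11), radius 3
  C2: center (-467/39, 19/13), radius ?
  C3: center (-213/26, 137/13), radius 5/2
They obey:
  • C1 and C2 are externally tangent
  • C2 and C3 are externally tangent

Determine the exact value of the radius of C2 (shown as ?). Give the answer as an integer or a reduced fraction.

22/3

1. [ext C1·C2]  r_C2² + 6r_C2 − 880/9 = 0  ⇒  r_C2 = 22/3 (r>0 drops 1)
2. [ext C2·C3]  r_C2² + 5r_C2 − 814/9 = 0  ⇒  r_C2 = 22/3 (r>0 drops 1)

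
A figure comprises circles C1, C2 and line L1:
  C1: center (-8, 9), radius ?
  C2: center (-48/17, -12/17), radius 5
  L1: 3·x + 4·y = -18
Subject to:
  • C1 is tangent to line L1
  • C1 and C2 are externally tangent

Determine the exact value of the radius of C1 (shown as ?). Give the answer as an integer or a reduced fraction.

1. [C1‖L1]  r_C1² − 36 = 0  ⇒  r_C1 = 6 (r>0 drops 1)
2. [ext C1·C2]  r_C1² + 10r_C1 − 96 = 0  ⇒  r_C1 = 6 (r>0 drops 1)

6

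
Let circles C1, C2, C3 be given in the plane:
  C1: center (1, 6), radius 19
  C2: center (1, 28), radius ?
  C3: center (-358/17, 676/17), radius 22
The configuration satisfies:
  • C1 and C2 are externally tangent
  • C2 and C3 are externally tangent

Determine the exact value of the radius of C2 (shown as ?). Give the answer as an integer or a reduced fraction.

3

1. [ext C1·C2]  r_C2² + 38r_C2 − 123 = 0  ⇒  r_C2 = 3 (r>0 drops 1)
2. [ext C2·C3]  r_C2² + 44r_C2 − 141 = 0  ⇒  r_C2 = 3 (r>0 drops 1)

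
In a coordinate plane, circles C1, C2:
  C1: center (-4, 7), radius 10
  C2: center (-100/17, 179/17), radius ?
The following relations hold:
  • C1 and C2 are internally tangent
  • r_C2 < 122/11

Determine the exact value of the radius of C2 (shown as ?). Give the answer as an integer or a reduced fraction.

6

1. [int C1,C2]  r_C2² − 20r_C2 + 84 = 0  ⇒  r_C2 = 6 or 14
2. given r_C2 < 122/11: keep 6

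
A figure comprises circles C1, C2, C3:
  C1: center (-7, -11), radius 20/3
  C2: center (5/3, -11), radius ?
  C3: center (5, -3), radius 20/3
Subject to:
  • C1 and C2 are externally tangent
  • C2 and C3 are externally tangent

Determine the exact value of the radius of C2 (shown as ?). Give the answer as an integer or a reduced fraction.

2

1. [ext C1·C2]  r_C2² + (40/3)r_C2 − 92/3 = 0  ⇒  r_C2 = 2 (r>0 drops 1)
2. [ext C2·C3]  r_C2² + (40/3)r_C2 − 92/3 = 0  ⇒  r_C2 = 2 (r>0 drops 1)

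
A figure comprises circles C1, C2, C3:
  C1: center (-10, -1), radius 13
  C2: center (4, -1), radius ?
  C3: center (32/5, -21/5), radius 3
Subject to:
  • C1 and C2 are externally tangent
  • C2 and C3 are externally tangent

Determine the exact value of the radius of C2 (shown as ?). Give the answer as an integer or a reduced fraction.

1

1. [ext C1·C2]  r_C2² + 26r_C2 − 27 = 0  ⇒  r_C2 = 1 (r>0 drops 1)
2. [ext C2·C3]  r_C2² + 6r_C2 − 7 = 0  ⇒  r_C2 = 1 (r>0 drops 1)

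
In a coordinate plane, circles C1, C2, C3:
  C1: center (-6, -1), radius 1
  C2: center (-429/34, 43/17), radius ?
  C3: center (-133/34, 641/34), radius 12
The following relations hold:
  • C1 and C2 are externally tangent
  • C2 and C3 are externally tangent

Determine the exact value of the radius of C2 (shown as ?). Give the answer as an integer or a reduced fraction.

1. [ext C1·C2]  r_C2² + 2r_C2 − 221/4 = 0  ⇒  r_C2 = 13/2 (r>0 drops 1)
2. [ext C2·C3]  r_C2² + 24r_C2 − 793/4 = 0  ⇒  r_C2 = 13/2 (r>0 drops 1)

13/2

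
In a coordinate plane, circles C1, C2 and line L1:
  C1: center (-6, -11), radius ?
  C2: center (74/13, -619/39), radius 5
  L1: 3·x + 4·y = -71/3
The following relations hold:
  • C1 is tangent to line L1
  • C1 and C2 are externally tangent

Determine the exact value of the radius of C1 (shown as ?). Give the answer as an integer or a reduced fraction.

23/3

1. [C1‖L1]  r_C1² − 529/9 = 0  ⇒  r_C1 = 23/3 (r>0 drops 1)
2. [ext C1·C2]  r_C1² + 10r_C1 − 1219/9 = 0  ⇒  r_C1 = 23/3 (r>0 drops 1)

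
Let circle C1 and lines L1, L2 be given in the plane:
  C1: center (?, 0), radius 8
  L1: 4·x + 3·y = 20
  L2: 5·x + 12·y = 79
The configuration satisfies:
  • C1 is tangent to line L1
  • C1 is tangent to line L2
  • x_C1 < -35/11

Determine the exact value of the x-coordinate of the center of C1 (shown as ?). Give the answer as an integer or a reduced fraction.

-5

1. [C1‖L1]  x_C1² − 10x_C1 − 75 = 0  ⇒  x_C1 = -5 or 15
2. [C1‖L2]  x_C1² − (158/5)x_C1 − 183 = 0  ⇒  x_C1 = -5 or 183/5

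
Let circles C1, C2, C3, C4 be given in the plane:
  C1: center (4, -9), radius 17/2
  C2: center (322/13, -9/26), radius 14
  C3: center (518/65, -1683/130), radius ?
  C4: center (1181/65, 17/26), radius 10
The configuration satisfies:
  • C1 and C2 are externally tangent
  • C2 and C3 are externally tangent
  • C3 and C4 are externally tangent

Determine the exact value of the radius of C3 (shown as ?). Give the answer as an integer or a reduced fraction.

1. [ext C2·C3]  r_C3² + 28r_C3 − 245 = 0  ⇒  r_C3 = 7 (r>0 drops 1)
2. [ext C3·C4]  r_C3² + 20r_C3 − 189 = 0  ⇒  r_C3 = 7 (r>0 drops 1)

7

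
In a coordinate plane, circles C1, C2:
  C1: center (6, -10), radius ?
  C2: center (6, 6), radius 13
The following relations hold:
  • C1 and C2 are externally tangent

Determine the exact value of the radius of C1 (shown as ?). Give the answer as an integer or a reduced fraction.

3

1. [ext C1·C2]  r_C1² + 26r_C1 − 87 = 0  ⇒  r_C1 = 3 (r>0 drops 1)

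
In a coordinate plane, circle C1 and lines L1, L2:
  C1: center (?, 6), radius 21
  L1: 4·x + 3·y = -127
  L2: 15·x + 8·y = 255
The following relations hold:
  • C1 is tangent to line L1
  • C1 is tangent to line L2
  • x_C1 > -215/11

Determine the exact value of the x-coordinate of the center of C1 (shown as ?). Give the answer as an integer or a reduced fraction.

1. [C1‖L1]  x_C1² + (145/2)x_C1 + 625 = 0  ⇒  x_C1 = -125/2 or -10
2. [C1‖L2]  x_C1² − (138/5)x_C1 − 376 = 0  ⇒  x_C1 = -10 or 188/5

-10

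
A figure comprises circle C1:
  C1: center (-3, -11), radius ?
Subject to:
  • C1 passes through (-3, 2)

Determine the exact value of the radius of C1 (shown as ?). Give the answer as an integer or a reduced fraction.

13

1. [C1∋P]  r_C1² − 169 = 0  ⇒  r_C1 = 13 (r>0 drops 1)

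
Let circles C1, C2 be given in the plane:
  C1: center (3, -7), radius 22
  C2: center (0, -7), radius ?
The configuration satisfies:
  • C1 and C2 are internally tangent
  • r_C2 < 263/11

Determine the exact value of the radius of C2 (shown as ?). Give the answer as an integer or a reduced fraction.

19

1. [int C1,C2]  r_C2² − 44r_C2 + 475 = 0  ⇒  r_C2 = 19 or 25
2. given r_C2 < 263/11: keep 19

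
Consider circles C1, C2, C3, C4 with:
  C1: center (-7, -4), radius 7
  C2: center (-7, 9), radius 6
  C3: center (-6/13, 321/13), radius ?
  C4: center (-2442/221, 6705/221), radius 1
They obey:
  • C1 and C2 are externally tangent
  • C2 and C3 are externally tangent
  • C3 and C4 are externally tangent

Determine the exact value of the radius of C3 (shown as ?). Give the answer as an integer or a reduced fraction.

11

1. [ext C2·C3]  r_C3² + 12r_C3 − 253 = 0  ⇒  r_C3 = 11 (r>0 drops 1)
2. [ext C3·C4]  r_C3² + 2r_C3 − 143 = 0  ⇒  r_C3 = 11 (r>0 drops 1)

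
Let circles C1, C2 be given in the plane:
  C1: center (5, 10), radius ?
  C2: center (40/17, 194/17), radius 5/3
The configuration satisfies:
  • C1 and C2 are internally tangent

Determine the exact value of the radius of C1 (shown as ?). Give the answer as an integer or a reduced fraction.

14/3

1. [int C1,C2]  r_C1² − (10/3)r_C1 − 56/9 = 0  ⇒  r_C1 = 14/3 (r>0 drops 1)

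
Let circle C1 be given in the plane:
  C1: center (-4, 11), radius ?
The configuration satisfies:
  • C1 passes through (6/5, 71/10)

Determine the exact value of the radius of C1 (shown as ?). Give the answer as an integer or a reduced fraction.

13/2

1. [C1∋P]  r_C1² − 169/4 = 0  ⇒  r_C1 = 13/2 (r>0 drops 1)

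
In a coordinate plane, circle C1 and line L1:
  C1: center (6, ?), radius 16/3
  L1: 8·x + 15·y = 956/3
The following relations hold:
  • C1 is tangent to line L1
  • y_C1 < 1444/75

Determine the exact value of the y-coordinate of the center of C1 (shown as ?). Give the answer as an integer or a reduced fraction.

1. [C1‖L1]  y_C1² − (1624/45)y_C1 + 4336/15 = 0  ⇒  y_C1 = 12 or 1084/45
2. given y_C1 < 1444/75: keep 12

12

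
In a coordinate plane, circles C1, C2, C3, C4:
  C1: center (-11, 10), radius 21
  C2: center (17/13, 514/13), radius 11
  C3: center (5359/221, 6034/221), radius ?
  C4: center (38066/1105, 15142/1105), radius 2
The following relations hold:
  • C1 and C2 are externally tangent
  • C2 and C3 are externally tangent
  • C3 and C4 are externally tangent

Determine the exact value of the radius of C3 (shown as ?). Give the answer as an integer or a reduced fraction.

15

1. [ext C2·C3]  r_C3² + 22r_C3 − 555 = 0  ⇒  r_C3 = 15 (r>0 drops 1)
2. [ext C3·C4]  r_C3² + 4r_C3 − 285 = 0  ⇒  r_C3 = 15 (r>0 drops 1)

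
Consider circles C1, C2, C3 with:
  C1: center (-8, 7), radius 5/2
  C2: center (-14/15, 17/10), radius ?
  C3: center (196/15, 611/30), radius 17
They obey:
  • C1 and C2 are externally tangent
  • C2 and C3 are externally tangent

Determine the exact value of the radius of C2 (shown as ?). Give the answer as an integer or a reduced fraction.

1. [ext C1·C2]  r_C2² + 5r_C2 − 646/9 = 0  ⇒  r_C2 = 19/3 (r>0 drops 1)
2. [ext C2·C3]  r_C2² + 34r_C2 − 2299/9 = 0  ⇒  r_C2 = 19/3 (r>0 drops 1)

19/3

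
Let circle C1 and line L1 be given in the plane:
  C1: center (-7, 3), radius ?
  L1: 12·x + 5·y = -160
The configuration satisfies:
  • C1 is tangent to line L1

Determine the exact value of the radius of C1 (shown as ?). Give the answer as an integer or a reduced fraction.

1. [C1‖L1]  r_C1² − 49 = 0  ⇒  r_C1 = 7 (r>0 drops 1)

7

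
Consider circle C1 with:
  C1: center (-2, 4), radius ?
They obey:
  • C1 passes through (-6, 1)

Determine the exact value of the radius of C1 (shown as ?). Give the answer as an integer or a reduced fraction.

1. [C1∋P]  r_C1² − 25 = 0  ⇒  r_C1 = 5 (r>0 drops 1)

5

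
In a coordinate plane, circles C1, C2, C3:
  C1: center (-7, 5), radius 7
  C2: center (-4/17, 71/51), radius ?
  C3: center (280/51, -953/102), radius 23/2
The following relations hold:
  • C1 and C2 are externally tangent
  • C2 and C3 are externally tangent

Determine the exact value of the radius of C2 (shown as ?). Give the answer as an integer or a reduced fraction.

2/3

1. [ext C1·C2]  r_C2² + 14r_C2 − 88/9 = 0  ⇒  r_C2 = 2/3 (r>0 drops 1)
2. [ext C2·C3]  r_C2² + 23r_C2 − 142/9 = 0  ⇒  r_C2 = 2/3 (r>0 drops 1)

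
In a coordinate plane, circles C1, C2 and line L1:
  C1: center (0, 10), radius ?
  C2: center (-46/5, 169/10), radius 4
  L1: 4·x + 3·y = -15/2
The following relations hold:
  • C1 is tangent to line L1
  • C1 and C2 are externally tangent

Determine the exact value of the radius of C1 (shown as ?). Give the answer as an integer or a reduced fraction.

1. [C1‖L1]  r_C1² − 225/4 = 0  ⇒  r_C1 = 15/2 (r>0 drops 1)
2. [ext C1·C2]  r_C1² + 8r_C1 − 465/4 = 0  ⇒  r_C1 = 15/2 (r>0 drops 1)

15/2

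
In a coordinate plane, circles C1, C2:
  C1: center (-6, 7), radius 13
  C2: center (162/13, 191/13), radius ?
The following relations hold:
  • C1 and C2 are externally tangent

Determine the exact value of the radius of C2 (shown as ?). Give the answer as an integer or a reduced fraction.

1. [ext C1·C2]  r_C2² + 26r_C2 − 231 = 0  ⇒  r_C2 = 7 (r>0 drops 1)

7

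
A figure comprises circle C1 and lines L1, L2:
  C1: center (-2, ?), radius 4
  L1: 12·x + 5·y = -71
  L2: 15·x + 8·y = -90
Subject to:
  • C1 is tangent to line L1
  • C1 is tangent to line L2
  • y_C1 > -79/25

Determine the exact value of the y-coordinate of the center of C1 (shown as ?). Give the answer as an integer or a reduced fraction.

1

1. [C1‖L1]  y_C1² + (94/5)y_C1 − 99/5 = 0  ⇒  y_C1 = -99/5 or 1
2. [C1‖L2]  y_C1² + 15y_C1 − 16 = 0  ⇒  y_C1 = -16 or 1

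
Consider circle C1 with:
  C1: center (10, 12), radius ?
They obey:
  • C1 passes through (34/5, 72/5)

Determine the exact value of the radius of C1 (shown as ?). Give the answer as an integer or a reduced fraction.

1. [C1∋P]  r_C1² − 16 = 0  ⇒  r_C1 = 4 (r>0 drops 1)

4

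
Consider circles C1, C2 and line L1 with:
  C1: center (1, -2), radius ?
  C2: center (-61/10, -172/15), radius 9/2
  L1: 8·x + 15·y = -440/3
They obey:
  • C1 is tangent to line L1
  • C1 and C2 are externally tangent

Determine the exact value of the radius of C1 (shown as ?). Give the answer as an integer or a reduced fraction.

1. [C1‖L1]  r_C1² − 484/9 = 0  ⇒  r_C1 = 22/3 (r>0 drops 1)
2. [ext C1·C2]  r_C1² + 9r_C1 − 1078/9 = 0  ⇒  r_C1 = 22/3 (r>0 drops 1)

22/3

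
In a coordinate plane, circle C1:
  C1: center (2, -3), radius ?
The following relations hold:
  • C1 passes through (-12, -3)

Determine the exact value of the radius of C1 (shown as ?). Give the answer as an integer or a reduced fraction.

14

1. [C1∋P]  r_C1² − 196 = 0  ⇒  r_C1 = 14 (r>0 drops 1)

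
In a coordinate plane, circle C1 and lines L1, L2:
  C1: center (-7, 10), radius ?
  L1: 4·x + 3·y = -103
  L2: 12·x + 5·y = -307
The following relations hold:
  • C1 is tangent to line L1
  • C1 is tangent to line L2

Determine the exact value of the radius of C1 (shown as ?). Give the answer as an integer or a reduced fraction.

21

1. [C1‖L1]  r_C1² − 441 = 0  ⇒  r_C1 = 21 (r>0 drops 1)
2. [C1‖L2]  r_C1² − 441 = 0  ⇒  r_C1 = 21 (r>0 drops 1)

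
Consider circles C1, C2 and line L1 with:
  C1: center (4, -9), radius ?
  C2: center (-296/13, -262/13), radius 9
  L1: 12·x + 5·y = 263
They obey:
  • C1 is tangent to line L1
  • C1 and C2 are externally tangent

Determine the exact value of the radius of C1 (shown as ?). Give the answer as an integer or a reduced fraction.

20

1. [C1‖L1]  r_C1² − 400 = 0  ⇒  r_C1 = 20 (r>0 drops 1)
2. [ext C1·C2]  r_C1² + 18r_C1 − 760 = 0  ⇒  r_C1 = 20 (r>0 drops 1)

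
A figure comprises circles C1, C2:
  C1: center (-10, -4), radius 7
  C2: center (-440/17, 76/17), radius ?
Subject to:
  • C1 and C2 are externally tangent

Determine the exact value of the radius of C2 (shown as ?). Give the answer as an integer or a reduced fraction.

1. [ext C1·C2]  r_C2² + 14r_C2 − 275 = 0  ⇒  r_C2 = 11 (r>0 drops 1)

11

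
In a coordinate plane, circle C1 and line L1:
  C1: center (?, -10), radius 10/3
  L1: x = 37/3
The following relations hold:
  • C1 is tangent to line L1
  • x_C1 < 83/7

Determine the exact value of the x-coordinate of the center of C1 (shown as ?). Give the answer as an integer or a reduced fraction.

9

1. [C1‖L1]  x_C1² − (74/3)x_C1 + 141 = 0  ⇒  x_C1 = 9 or 47/3
2. given x_C1 < 83/7: keep 9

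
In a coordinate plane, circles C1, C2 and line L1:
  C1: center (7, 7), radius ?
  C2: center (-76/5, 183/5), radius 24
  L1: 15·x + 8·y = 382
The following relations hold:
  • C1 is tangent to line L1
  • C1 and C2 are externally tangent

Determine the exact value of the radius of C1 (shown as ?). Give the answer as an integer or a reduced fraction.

1. [C1‖L1]  r_C1² − 169 = 0  ⇒  r_C1 = 13 (r>0 drops 1)
2. [ext C1·C2]  r_C1² + 48r_C1 − 793 = 0  ⇒  r_C1 = 13 (r>0 drops 1)

13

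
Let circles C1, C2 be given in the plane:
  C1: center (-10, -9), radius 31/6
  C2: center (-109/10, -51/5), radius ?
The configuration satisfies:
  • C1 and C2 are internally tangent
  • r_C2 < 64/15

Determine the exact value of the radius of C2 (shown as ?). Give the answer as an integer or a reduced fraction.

1. [int C1,C2]  r_C2² − (31/3)r_C2 + 220/9 = 0  ⇒  r_C2 = 11/3 or 20/3
2. given r_C2 < 64/15: keep 11/3

11/3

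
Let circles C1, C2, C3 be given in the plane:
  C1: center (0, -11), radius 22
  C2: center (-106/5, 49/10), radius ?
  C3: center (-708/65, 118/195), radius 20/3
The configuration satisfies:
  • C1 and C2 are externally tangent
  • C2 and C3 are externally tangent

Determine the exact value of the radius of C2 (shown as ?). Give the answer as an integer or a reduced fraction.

9/2

1. [ext C1·C2]  r_C2² + 44r_C2 − 873/4 = 0  ⇒  r_C2 = 9/2 (r>0 drops 1)
2. [ext C2·C3]  r_C2² + (40/3)r_C2 − 321/4 = 0  ⇒  r_C2 = 9/2 (r>0 drops 1)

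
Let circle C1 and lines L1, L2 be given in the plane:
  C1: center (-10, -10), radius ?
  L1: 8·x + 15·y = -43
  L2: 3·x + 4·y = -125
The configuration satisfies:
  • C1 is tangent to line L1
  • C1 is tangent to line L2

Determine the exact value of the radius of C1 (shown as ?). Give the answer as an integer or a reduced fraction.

11

1. [C1‖L1]  r_C1² − 121 = 0  ⇒  r_C1 = 11 (r>0 drops 1)
2. [C1‖L2]  r_C1² − 121 = 0  ⇒  r_C1 = 11 (r>0 drops 1)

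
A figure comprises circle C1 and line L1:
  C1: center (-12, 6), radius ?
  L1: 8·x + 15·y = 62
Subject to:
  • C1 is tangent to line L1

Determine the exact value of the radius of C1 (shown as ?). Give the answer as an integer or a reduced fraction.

4

1. [C1‖L1]  r_C1² − 16 = 0  ⇒  r_C1 = 4 (r>0 drops 1)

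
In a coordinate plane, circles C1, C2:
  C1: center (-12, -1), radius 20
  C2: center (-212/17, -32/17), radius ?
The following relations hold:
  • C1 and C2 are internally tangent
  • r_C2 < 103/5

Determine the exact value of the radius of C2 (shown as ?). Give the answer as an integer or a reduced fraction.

19

1. [int C1,C2]  r_C2² − 40r_C2 + 399 = 0  ⇒  r_C2 = 19 or 21
2. given r_C2 < 103/5: keep 19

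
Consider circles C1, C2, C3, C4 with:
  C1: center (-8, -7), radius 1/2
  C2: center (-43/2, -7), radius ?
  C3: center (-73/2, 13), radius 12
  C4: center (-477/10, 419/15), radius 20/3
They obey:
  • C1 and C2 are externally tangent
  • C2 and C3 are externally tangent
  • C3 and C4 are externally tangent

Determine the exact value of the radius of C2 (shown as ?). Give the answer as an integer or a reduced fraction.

13

1. [ext C1·C2]  r_C2² + 1r_C2 − 182 = 0  ⇒  r_C2 = 13 (r>0 drops 1)
2. [ext C2·C3]  r_C2² + 24r_C2 − 481 = 0  ⇒  r_C2 = 13 (r>0 drops 1)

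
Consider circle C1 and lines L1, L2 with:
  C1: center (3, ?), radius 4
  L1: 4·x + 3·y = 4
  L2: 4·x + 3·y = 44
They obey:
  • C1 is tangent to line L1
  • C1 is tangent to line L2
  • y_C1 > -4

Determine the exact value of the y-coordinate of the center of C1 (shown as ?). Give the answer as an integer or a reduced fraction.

1. [C1‖L1]  y_C1² + (16/3)y_C1 − 112/3 = 0  ⇒  y_C1 = -28/3 or 4
2. [C1‖L2]  y_C1² − (64/3)y_C1 + 208/3 = 0  ⇒  y_C1 = 4 or 52/3

4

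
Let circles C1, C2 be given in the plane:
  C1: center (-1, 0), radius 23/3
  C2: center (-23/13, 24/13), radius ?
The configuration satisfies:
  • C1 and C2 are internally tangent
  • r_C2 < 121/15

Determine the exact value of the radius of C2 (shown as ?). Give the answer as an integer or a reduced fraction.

1. [int C1,C2]  r_C2² − (46/3)r_C2 + 493/9 = 0  ⇒  r_C2 = 17/3 or 29/3
2. given r_C2 < 121/15: keep 17/3

17/3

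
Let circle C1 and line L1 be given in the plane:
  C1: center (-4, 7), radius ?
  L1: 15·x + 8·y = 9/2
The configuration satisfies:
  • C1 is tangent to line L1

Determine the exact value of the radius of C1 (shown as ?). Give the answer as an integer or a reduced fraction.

1/2

1. [C1‖L1]  r_C1² − 1/4 = 0  ⇒  r_C1 = 1/2 (r>0 drops 1)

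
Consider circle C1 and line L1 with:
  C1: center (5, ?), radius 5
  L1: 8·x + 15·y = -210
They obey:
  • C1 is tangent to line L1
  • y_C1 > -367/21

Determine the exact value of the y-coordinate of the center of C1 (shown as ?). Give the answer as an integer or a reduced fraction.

1. [C1‖L1]  y_C1² + (100/3)y_C1 + 737/3 = 0  ⇒  y_C1 = -67/3 or -11
2. given y_C1 > -367/21: keep -11

-11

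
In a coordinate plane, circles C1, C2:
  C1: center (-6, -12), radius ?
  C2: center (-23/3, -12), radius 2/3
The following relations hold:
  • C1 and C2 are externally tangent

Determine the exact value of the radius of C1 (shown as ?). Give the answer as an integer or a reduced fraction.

1

1. [ext C1·C2]  r_C1² + (4/3)r_C1 − 7/3 = 0  ⇒  r_C1 = 1 (r>0 drops 1)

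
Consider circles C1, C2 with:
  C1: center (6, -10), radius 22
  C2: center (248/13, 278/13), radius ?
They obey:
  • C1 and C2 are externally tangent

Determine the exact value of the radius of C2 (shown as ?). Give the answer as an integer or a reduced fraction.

12

1. [ext C1·C2]  r_C2² + 44r_C2 − 672 = 0  ⇒  r_C2 = 12 (r>0 drops 1)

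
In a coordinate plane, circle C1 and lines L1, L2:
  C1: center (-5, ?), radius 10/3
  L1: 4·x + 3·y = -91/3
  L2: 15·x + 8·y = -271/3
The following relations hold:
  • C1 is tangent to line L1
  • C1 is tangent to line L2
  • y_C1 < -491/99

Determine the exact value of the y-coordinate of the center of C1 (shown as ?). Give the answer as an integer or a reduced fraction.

1. [C1‖L1]  y_C1² + (62/9)y_C1 − 19 = 0  ⇒  y_C1 = -9 or 19/9
2. [C1‖L2]  y_C1² + (23/6)y_C1 − 93/2 = 0  ⇒  y_C1 = -9 or 31/6

-9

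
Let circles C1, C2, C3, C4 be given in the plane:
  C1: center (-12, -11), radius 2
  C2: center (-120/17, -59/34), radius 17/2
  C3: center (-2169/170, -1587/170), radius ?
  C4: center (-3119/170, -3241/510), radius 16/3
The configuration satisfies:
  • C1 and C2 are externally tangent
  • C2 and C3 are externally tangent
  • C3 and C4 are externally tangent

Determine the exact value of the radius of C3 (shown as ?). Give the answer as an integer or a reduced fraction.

1. [ext C2·C3]  r_C3² + 17r_C3 − 18 = 0  ⇒  r_C3 = 1 (r>0 drops 1)
2. [ext C3·C4]  r_C3² + (32/3)r_C3 − 35/3 = 0  ⇒  r_C3 = 1 (r>0 drops 1)

1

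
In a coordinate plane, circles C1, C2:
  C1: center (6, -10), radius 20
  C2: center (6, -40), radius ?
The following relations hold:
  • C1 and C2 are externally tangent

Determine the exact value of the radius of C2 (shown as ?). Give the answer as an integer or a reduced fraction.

1. [ext C1·C2]  r_C2² + 40r_C2 − 500 = 0  ⇒  r_C2 = 10 (r>0 drops 1)

10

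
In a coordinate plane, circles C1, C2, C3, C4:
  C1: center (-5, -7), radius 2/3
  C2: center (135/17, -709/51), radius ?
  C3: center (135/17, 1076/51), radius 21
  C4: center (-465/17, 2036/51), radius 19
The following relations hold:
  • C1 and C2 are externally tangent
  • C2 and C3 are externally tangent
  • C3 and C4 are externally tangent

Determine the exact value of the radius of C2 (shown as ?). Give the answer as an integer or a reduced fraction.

1. [ext C1·C2]  r_C2² + (4/3)r_C2 − 644/3 = 0  ⇒  r_C2 = 14 (r>0 drops 1)
2. [ext C2·C3]  r_C2² + 42r_C2 − 784 = 0  ⇒  r_C2 = 14 (r>0 drops 1)

14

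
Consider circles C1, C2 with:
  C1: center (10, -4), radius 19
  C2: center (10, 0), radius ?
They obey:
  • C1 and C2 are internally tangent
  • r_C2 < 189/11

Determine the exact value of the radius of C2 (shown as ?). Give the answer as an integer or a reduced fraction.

1. [int C1,C2]  r_C2² − 38r_C2 + 345 = 0  ⇒  r_C2 = 15 or 23
2. given r_C2 < 189/11: keep 15

15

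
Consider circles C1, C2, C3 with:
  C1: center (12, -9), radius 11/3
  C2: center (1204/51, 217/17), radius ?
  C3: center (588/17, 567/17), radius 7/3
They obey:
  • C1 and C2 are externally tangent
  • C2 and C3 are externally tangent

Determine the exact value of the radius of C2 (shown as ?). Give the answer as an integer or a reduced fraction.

1. [ext C1·C2]  r_C2² + (22/3)r_C2 − 595 = 0  ⇒  r_C2 = 21 (r>0 drops 1)
2. [ext C2·C3]  r_C2² + (14/3)r_C2 − 539 = 0  ⇒  r_C2 = 21 (r>0 drops 1)

21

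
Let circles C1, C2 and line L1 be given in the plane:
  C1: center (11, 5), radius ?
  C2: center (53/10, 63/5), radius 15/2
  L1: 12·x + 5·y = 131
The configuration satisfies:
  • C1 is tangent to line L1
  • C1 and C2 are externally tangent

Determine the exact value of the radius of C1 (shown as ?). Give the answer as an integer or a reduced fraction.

2

1. [C1‖L1]  r_C1² − 4 = 0  ⇒  r_C1 = 2 (r>0 drops 1)
2. [ext C1·C2]  r_C1² + 15r_C1 − 34 = 0  ⇒  r_C1 = 2 (r>0 drops 1)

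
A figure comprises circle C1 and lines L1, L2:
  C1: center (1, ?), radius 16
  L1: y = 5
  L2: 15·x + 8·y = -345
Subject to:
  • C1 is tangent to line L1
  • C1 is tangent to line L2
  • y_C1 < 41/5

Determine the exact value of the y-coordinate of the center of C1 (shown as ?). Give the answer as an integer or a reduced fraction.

-11

1. [C1‖L1]  y_C1² − 10y_C1 − 231 = 0  ⇒  y_C1 = -11 or 21
2. [C1‖L2]  y_C1² + 90y_C1 + 869 = 0  ⇒  y_C1 = -79 or -11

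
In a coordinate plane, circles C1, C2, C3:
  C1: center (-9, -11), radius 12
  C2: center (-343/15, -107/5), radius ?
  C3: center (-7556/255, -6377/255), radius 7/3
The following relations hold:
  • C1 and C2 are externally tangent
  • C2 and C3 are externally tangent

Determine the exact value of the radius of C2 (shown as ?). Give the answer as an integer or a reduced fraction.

1. [ext C1·C2]  r_C2² + 24r_C2 − 1408/9 = 0  ⇒  r_C2 = 16/3 (r>0 drops 1)
2. [ext C2·C3]  r_C2² + (14/3)r_C2 − 160/3 = 0  ⇒  r_C2 = 16/3 (r>0 drops 1)

16/3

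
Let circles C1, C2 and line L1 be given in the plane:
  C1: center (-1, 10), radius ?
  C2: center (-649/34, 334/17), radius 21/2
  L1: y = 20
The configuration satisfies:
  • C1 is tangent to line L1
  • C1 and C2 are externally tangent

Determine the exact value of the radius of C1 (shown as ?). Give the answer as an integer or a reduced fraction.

1. [C1‖L1]  r_C1² − 100 = 0  ⇒  r_C1 = 10 (r>0 drops 1)
2. [ext C1·C2]  r_C1² + 21r_C1 − 310 = 0  ⇒  r_C1 = 10 (r>0 drops 1)

10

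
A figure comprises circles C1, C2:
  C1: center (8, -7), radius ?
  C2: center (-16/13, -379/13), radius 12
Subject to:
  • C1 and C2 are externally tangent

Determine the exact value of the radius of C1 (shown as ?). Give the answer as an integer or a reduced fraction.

1. [ext C1·C2]  r_C1² + 24r_C1 − 432 = 0  ⇒  r_C1 = 12 (r>0 drops 1)

12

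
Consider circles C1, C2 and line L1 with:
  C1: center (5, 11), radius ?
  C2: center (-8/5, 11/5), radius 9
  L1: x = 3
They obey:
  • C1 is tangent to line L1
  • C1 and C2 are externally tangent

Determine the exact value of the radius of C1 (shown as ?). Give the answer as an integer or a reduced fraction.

2

1. [C1‖L1]  r_C1² − 4 = 0  ⇒  r_C1 = 2 (r>0 drops 1)
2. [ext C1·C2]  r_C1² + 18r_C1 − 40 = 0  ⇒  r_C1 = 2 (r>0 drops 1)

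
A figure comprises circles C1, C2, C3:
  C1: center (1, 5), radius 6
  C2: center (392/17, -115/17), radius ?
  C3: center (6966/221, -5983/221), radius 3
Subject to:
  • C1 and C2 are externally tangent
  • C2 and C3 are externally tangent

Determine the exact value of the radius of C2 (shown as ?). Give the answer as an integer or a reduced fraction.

1. [ext C1·C2]  r_C2² + 12r_C2 − 589 = 0  ⇒  r_C2 = 19 (r>0 drops 1)
2. [ext C2·C3]  r_C2² + 6r_C2 − 475 = 0  ⇒  r_C2 = 19 (r>0 drops 1)

19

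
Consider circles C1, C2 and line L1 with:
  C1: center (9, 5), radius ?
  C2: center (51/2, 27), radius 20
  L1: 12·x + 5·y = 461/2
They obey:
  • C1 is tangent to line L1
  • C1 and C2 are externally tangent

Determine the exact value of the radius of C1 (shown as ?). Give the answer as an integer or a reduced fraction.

15/2

1. [C1‖L1]  r_C1² − 225/4 = 0  ⇒  r_C1 = 15/2 (r>0 drops 1)
2. [ext C1·C2]  r_C1² + 40r_C1 − 1425/4 = 0  ⇒  r_C1 = 15/2 (r>0 drops 1)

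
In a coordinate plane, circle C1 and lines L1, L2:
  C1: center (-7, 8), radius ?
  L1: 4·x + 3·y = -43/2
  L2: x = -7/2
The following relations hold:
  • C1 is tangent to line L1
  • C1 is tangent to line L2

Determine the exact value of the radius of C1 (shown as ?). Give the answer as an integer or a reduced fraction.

7/2

1. [C1‖L1]  r_C1² − 49/4 = 0  ⇒  r_C1 = 7/2 (r>0 drops 1)
2. [C1‖L2]  r_C1² − 49/4 = 0  ⇒  r_C1 = 7/2 (r>0 drops 1)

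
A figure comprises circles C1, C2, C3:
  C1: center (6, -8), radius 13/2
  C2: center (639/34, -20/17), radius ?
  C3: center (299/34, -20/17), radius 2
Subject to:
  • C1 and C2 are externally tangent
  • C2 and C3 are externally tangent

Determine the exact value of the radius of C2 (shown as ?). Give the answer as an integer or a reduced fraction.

1. [ext C1·C2]  r_C2² + 13r_C2 − 168 = 0  ⇒  r_C2 = 8 (r>0 drops 1)
2. [ext C2·C3]  r_C2² + 4r_C2 − 96 = 0  ⇒  r_C2 = 8 (r>0 drops 1)

8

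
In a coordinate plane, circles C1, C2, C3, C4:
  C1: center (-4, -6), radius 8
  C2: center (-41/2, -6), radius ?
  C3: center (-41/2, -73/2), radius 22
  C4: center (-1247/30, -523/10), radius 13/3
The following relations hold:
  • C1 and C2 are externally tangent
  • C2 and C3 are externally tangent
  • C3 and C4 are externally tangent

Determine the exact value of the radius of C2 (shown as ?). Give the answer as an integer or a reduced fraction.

1. [ext C1·C2]  r_C2² + 16r_C2 − 833/4 = 0  ⇒  r_C2 = 17/2 (r>0 drops 1)
2. [ext C2·C3]  r_C2² + 44r_C2 − 1785/4 = 0  ⇒  r_C2 = 17/2 (r>0 drops 1)

17/2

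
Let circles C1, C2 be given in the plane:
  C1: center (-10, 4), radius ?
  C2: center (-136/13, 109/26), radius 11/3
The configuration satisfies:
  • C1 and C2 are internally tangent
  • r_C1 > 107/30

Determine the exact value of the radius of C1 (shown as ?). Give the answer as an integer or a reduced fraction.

1. [int C1,C2]  r_C1² − (22/3)r_C1 + 475/36 = 0  ⇒  r_C1 = 19/6 or 25/6
2. given r_C1 > 107/30: keep 25/6

25/6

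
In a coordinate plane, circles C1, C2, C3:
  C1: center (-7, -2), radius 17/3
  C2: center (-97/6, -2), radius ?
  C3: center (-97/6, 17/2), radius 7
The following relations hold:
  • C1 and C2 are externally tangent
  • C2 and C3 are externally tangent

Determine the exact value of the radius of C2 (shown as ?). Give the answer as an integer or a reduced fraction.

1. [ext C1·C2]  r_C2² + (34/3)r_C2 − 623/12 = 0  ⇒  r_C2 = 7/2 (r>0 drops 1)
2. [ext C2·C3]  r_C2² + 14r_C2 − 245/4 = 0  ⇒  r_C2 = 7/2 (r>0 drops 1)

7/2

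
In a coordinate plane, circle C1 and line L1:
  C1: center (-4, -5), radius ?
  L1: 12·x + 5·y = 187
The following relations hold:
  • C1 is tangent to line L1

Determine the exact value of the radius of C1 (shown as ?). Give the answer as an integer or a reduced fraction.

1. [C1‖L1]  r_C1² − 400 = 0  ⇒  r_C1 = 20 (r>0 drops 1)

20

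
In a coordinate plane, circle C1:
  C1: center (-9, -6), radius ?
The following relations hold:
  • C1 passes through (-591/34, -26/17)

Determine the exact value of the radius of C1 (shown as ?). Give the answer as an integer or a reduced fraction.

1. [C1∋P]  r_C1² − 361/4 = 0  ⇒  r_C1 = 19/2 (r>0 drops 1)

19/2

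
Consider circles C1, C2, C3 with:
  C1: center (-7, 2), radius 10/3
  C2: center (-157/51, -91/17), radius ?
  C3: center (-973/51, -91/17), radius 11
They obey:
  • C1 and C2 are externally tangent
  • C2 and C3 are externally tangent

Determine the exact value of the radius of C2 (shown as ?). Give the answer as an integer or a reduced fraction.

1. [ext C1·C2]  r_C2² + (20/3)r_C2 − 175/3 = 0  ⇒  r_C2 = 5 (r>0 drops 1)
2. [ext C2·C3]  r_C2² + 22r_C2 − 135 = 0  ⇒  r_C2 = 5 (r>0 drops 1)

5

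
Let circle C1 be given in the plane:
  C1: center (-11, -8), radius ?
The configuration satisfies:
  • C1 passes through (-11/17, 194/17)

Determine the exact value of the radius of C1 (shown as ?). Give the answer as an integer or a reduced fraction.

1. [C1∋P]  r_C1² − 484 = 0  ⇒  r_C1 = 22 (r>0 drops 1)

22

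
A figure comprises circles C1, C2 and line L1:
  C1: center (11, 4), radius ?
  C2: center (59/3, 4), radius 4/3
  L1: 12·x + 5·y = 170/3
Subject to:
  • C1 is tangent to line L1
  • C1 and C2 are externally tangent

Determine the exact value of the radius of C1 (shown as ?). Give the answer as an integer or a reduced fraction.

1. [C1‖L1]  r_C1² − 484/9 = 0  ⇒  r_C1 = 22/3 (r>0 drops 1)
2. [ext C1·C2]  r_C1² + (8/3)r_C1 − 220/3 = 0  ⇒  r_C1 = 22/3 (r>0 drops 1)

22/3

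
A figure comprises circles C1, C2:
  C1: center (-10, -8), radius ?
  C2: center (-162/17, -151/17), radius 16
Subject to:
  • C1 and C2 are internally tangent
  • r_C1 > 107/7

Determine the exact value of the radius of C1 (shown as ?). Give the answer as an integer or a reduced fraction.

17

1. [int C1,C2]  r_C1² − 32r_C1 + 255 = 0  ⇒  r_C1 = 15 or 17
2. given r_C1 > 107/7: keep 17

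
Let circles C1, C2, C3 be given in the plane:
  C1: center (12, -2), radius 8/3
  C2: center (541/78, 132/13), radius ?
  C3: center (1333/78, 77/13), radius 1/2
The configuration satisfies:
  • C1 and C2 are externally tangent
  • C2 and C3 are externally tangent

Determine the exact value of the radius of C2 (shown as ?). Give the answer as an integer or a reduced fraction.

1. [ext C1·C2]  r_C2² + (16/3)r_C2 − 665/4 = 0  ⇒  r_C2 = 21/2 (r>0 drops 1)
2. [ext C2·C3]  r_C2² + 1r_C2 − 483/4 = 0  ⇒  r_C2 = 21/2 (r>0 drops 1)

21/2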